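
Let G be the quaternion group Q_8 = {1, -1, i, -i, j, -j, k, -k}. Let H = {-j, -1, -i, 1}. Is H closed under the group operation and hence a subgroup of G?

No

-j ∈ H but its inverse j ∉ H, so H is not a subgroup.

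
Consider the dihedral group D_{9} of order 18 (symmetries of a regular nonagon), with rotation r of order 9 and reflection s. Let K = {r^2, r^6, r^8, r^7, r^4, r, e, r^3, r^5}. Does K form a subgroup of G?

|K| = 9 divides |G| = 18, consistent with Lagrange.
K contains the identity, every element's inverse is in K, and K is closed under ·: it is a subgroup.
In fact K = ⟨r^4⟩.

Yes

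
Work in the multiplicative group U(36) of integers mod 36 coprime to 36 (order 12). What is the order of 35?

2

Compute successive powers of 35 mod 36: 35, 1; 35^2 ≡ 1 (mod 36).
So |⟨35⟩| = 2.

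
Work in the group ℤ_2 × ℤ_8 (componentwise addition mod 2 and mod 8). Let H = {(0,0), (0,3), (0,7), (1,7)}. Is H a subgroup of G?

(0,7) ∈ H but its inverse (0,1) ∉ H, so H is not a subgroup.

No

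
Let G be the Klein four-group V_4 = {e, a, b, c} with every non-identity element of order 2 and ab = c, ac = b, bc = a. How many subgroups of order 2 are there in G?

3

|G| = 4 and 2 | 4, so subgroups of order 2 are possible by Lagrange.
The subgroups of order 2 are: {e, a}; {e, b}; {e, c}.
So G has 3 subgroups of order 2.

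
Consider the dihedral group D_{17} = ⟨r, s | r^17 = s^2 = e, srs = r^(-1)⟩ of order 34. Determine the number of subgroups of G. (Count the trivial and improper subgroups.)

20

|G| = 34, so by Lagrange every subgroup order divides 34. Divisors: 1, 2, 17, 34.
Subgroups by order — order 1: 1; order 2: 17; order 17: 1; order 34: 1.
Total: 1 + 17 + 1 + 1 = 20.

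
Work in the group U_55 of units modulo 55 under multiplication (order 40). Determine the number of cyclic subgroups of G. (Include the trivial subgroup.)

Each element a generates a cyclic subgroup ⟨a⟩; distinct elements may generate the same one (a cyclic group of order d has φ(d) generators).
Cyclic subgroups by order — order 1: 1; order 2: 3; order 4: 2; order 5: 1; order 10: 3; order 20: 2.
Total: 12.

12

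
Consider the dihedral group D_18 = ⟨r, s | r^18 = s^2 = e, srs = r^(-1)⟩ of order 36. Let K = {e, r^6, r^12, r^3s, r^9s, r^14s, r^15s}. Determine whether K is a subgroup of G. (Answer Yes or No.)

No

|K| = 7 does not divide |G| = 36, so by Lagrange K is not a subgroup.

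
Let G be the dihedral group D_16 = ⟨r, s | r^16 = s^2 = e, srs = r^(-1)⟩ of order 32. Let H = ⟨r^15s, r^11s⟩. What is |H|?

8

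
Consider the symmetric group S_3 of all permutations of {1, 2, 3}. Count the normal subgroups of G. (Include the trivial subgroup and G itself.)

G has 6 subgroups. Checking conjugation-invariance by order — order 1: 1/1 normal; order 2: 0/3 normal; order 3: 1/1 normal; order 6: 1/1 normal.
Total normal subgroups: 3.

3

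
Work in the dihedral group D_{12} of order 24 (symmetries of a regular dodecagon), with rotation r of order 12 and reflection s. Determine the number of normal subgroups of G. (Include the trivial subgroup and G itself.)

G has 34 subgroups. Checking conjugation-invariance by order — order 1: 1/1 normal; order 2: 1/13 normal; order 3: 1/1 normal; order 4: 1/7 normal; order 6: 1/5 normal; order 8: 0/3 normal; order 12: 3/3 normal; order 24: 1/1 normal.
Total normal subgroups: 9.

9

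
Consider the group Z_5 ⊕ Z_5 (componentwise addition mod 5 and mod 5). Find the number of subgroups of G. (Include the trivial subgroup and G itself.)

|G| = 25, so by Lagrange every subgroup order divides 25. Divisors: 1, 5, 25.
Subgroups by order — order 1: 1; order 5: 6; order 25: 1.
Total: 1 + 6 + 1 = 8.

8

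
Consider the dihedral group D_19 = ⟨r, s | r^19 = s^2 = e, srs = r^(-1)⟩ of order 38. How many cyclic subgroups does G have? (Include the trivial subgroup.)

21

A cyclic subgroup of order d is generated by each of its φ(d) elements of order d, so the cyclic subgroups of order d number (#elements of order d)/φ(d).
Cyclic subgroups by order — order 1: 1; order 2: 19; order 19: 1.
Total: 21.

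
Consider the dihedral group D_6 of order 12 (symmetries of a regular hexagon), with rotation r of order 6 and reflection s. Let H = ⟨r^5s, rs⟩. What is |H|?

6

|⟨r^5s⟩| = 2 and |⟨rs⟩| = 2, so |H| is a multiple of lcm(2, 2) = 2 and divides |G| = 12.
Closing under the operation: H = {e, r^2, r^4, rs, r^3s, r^5s}, so |H| = 6.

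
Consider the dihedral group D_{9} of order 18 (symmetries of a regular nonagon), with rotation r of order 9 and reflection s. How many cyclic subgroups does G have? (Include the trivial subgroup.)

Each element a generates a cyclic subgroup ⟨a⟩; distinct elements may generate the same one (a cyclic group of order d has φ(d) generators).
Cyclic subgroups by order — order 1: 1; order 2: 9; order 3: 1; order 9: 1.
Total: 12.

12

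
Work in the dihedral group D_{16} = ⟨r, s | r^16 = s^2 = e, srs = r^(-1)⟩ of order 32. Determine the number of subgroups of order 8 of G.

5

|G| = 32 and 8 | 32, so subgroups of order 8 are possible by Lagrange.
The subgroups of order 8 are: {e, r^2, r^4, r^6, r^8, r^10, r^12, r^14}; {e, r^4, r^8, r^12, r^2s, r^6s, r^10s, r^14s}; {e, r^4, r^8, r^12, r^3s, r^7s, r^11s, r^15s}; {e, r^4, r^8, r^12, s, r^4s, r^8s, r^12s}; … (5 in all).
So G has 5 subgroups of order 8.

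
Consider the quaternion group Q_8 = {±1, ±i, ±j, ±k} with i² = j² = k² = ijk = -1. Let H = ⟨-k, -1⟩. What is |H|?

|⟨-k⟩| = 4 and |⟨-1⟩| = 2, so |H| is a multiple of lcm(4, 2) = 4 and divides |G| = 8.
Closing under the operation: H = {1, -1, k, -k}, so |H| = 4.

4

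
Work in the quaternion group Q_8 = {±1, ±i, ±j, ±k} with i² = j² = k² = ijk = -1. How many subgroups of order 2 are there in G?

|G| = 8 and 2 | 8, so subgroups of order 2 are possible by Lagrange.
The subgroups of order 2 are: {1, -1}.
So G has 1 subgroup of order 2.

1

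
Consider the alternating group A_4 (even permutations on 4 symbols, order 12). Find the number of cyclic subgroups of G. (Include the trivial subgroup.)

Each element a generates a cyclic subgroup ⟨a⟩; distinct elements may generate the same one (a cyclic group of order d has φ(d) generators).
Cyclic subgroups by order — order 1: 1; order 2: 3; order 3: 4.
Total: 8.

8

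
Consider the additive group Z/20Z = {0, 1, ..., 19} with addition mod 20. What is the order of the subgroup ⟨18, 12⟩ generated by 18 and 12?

10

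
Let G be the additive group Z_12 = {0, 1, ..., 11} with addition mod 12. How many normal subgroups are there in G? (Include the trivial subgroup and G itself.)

G is abelian, so every subgroup is normal.
G has 6 subgroups in total, hence 6 normal subgroups.

6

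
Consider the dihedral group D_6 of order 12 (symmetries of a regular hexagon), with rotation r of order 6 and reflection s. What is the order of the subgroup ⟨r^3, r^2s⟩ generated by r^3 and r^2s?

|⟨r^3⟩| = 2 and |⟨r^2s⟩| = 2, so |H| is a multiple of lcm(2, 2) = 2 and divides |G| = 12.
Closing under the operation: H = {e, r^3, r^2s, r^5s}, so |H| = 4.

4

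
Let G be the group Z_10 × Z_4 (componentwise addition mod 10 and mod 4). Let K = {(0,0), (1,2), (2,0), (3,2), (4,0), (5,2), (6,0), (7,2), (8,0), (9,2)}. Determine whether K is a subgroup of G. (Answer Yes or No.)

|K| = 10 divides |G| = 40, consistent with Lagrange.
K contains the identity, every element's inverse is in K, and K is closed under +: it is a subgroup.
In fact K = ⟨(1,2)⟩.

Yes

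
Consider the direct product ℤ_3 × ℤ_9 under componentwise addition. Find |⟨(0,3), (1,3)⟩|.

9

|⟨(0,3)⟩| = 3 and |⟨(1,3)⟩| = 3, so |H| is a multiple of lcm(3, 3) = 3 and divides |G| = 27.
Closing under the operation: H = {(0,0), (0,3), (0,6), (1,0), (1,3), (1,6), (2,0), (2,3), (2,6)}, so |H| = 9.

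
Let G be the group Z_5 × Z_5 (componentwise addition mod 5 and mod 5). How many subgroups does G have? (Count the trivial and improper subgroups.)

|G| = 25, so by Lagrange every subgroup order divides 25. Divisors: 1, 5, 25.
Subgroups by order — order 1: 1; order 5: 6; order 25: 1.
Total: 1 + 6 + 1 = 8.

8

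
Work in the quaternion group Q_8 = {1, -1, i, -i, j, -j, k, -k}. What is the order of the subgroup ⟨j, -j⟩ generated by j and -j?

4

|⟨j⟩| = 4 and |⟨-j⟩| = 4, so |H| is a multiple of lcm(4, 4) = 4 and divides |G| = 8.
Closing under the operation: H = {1, -1, j, -j}, so |H| = 4.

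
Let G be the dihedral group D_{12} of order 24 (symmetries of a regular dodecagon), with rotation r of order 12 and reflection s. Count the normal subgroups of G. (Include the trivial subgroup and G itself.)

G has 34 subgroups. Checking conjugation-invariance by order — order 1: 1/1 normal; order 2: 1/13 normal; order 3: 1/1 normal; order 4: 1/7 normal; order 6: 1/5 normal; order 8: 0/3 normal; order 12: 3/3 normal; order 24: 1/1 normal.
Total normal subgroups: 9.

9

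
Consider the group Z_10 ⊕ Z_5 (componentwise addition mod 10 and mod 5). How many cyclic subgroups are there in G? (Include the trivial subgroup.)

14

A cyclic subgroup of order d is generated by each of its φ(d) elements of order d, so the cyclic subgroups of order d number (#elements of order d)/φ(d).
Cyclic subgroups by order — order 1: 1; order 2: 1; order 5: 6; order 10: 6.
Total: 14.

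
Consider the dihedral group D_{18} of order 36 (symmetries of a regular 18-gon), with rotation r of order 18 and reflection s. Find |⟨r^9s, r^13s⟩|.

|⟨r^9s⟩| = 2 and |⟨r^13s⟩| = 2, so |H| is a multiple of lcm(2, 2) = 2 and divides |G| = 36.
Closing under the operation: H = {e, r^2, r^4, r^6, r^8, r^10, r^12, r^14, r^16, rs, r^3s, r^5s, r^7s, r^9s, r^11s, r^13s, r^15s, r^17s}, so |H| = 18.

18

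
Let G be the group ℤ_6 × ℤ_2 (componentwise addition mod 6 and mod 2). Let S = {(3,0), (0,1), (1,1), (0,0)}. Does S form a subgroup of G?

(1,1) ∈ S but its inverse (5,1) ∉ S, so S is not a subgroup.

No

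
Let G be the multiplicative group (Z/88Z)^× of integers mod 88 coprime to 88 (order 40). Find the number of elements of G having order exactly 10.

28

Enumerating element orders in G gives 28 elements of order 10.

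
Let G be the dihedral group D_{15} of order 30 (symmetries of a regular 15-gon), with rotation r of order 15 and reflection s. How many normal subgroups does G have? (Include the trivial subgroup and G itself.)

5

G has 28 subgroups. Checking conjugation-invariance by order — order 1: 1/1 normal; order 2: 0/15 normal; order 3: 1/1 normal; order 5: 1/1 normal; order 6: 0/5 normal; order 10: 0/3 normal; order 15: 1/1 normal; order 30: 1/1 normal.
Total normal subgroups: 5.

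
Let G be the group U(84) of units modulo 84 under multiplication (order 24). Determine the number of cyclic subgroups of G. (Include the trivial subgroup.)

16

Group the elements of G by the cyclic subgroup they generate; each cyclic subgroup of order d accounts for φ(d) elements.
Cyclic subgroups by order — order 1: 1; order 2: 7; order 3: 1; order 6: 7.
Total: 16.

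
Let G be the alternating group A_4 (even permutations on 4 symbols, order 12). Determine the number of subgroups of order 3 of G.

4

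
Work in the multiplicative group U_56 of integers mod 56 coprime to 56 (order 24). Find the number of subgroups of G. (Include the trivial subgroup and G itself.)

|G| = 24, so by Lagrange every subgroup order divides 24. Divisors: 1, 2, 3, 4, 6, 8, 12, 24.
Subgroups by order — order 1: 1; order 2: 7; order 3: 1; order 4: 7; order 6: 7; order 8: 1; order 12: 7; order 24: 1.
Total: 1 + 7 + 1 + 7 + 7 + 1 + 7 + 1 = 32.

32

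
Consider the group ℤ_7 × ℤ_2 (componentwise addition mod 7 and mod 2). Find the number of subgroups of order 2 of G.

|G| = 14 and 2 | 14, so subgroups of order 2 are possible by Lagrange.
The subgroups of order 2 are: {(0,0), (0,1)}.
So G has 1 subgroup of order 2.

1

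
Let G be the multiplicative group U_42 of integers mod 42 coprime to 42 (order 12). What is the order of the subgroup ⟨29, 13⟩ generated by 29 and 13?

4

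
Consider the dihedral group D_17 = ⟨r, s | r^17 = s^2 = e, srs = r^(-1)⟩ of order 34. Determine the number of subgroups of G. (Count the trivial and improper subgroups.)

|G| = 34, so by Lagrange every subgroup order divides 34. Divisors: 1, 2, 17, 34.
Subgroups by order — order 1: 1; order 2: 17; order 17: 1; order 34: 1.
Total: 1 + 17 + 1 + 1 = 20.

20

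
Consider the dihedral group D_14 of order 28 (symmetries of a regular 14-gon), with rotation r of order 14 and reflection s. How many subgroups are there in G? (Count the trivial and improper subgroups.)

28

|G| = 28, so by Lagrange every subgroup order divides 28. Divisors: 1, 2, 4, 7, 14, 28.
Subgroups by order — order 1: 1; order 2: 15; order 4: 7; order 7: 1; order 14: 3; order 28: 1.
Total: 1 + 15 + 7 + 1 + 3 + 1 = 28.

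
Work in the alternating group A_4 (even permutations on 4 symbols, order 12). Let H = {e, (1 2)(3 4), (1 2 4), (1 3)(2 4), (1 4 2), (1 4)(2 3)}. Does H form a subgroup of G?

No

Closure fails: (1 2)(3 4) ∘ (1 2 4) = (2 3 4) ∉ H. So H is not a subgroup.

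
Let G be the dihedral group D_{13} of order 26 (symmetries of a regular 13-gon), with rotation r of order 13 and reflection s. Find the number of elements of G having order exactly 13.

12

Enumerating element orders in G gives 12 elements of order 13.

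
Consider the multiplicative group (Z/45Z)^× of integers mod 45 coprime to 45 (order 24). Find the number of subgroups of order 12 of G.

|G| = 24 and 12 | 24, so subgroups of order 12 are possible by Lagrange.
The subgroups of order 12 are: {1, 4, 11, 14, 16, 19, 26, 29, 31, 34, 41, 44}; {1, 4, 7, 13, 16, 19, 22, 28, 31, 34, 37, 43}; {1, 2, 4, 8, 16, 17, 19, 23, 31, 32, 34, 38}.
So G has 3 subgroups of order 12.

3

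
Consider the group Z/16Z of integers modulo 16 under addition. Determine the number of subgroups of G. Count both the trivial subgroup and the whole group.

5

Subgroups of the cyclic group Z/16Z correspond bijectively to divisors of 16.
Divisors of 16: 1, 2, 4, 8, 16.
So Z/16Z has 5 subgroups.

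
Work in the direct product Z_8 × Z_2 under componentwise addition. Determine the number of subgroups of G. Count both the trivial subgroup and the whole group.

|G| = 16, so by Lagrange every subgroup order divides 16. Divisors: 1, 2, 4, 8, 16.
Subgroups by order — order 1: 1; order 2: 3; order 4: 3; order 8: 3; order 16: 1.
Total: 1 + 3 + 3 + 3 + 1 = 11.

11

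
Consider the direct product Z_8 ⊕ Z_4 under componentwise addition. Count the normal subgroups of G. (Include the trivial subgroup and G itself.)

G is abelian, so every subgroup is normal.
G has 22 subgroups in total, hence 22 normal subgroups.

22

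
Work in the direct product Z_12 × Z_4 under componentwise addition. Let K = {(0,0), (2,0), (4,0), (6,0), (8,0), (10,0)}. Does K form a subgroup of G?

Yes

|K| = 6 divides |G| = 48, consistent with Lagrange.
K contains the identity, every element's inverse is in K, and K is closed under +: it is a subgroup.
In fact K = ⟨(10,0)⟩.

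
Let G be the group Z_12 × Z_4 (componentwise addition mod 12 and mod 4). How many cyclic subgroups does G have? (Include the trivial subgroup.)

Each element a generates a cyclic subgroup ⟨a⟩; distinct elements may generate the same one (a cyclic group of order d has φ(d) generators).
Cyclic subgroups by order — order 1: 1; order 2: 3; order 3: 1; order 4: 6; order 6: 3; order 12: 6.
Total: 20.

20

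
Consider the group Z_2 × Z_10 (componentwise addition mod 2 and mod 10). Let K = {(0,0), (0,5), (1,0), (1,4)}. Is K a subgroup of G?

(1,4) ∈ K but its inverse (1,6) ∉ K, so K is not a subgroup.

No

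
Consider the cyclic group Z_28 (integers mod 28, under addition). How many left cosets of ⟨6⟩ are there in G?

|⟨6⟩| = 14 and |G| = 28.
By Lagrange, [G : H] = |G|/|H| = 28/14 = 2.

2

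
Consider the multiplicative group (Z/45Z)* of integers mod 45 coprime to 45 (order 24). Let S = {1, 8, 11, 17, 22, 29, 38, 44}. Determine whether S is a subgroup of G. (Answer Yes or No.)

38 ∈ S but its inverse 32 ∉ S, so S is not a subgroup.

No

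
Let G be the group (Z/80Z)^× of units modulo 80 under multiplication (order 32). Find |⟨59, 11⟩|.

8

|⟨59⟩| = 4 and |⟨11⟩| = 4, so |H| is a multiple of lcm(4, 4) = 4 and divides |G| = 32.
Closing under the operation: H = {1, 9, 11, 19, 41, 49, 51, 59}, so |H| = 8.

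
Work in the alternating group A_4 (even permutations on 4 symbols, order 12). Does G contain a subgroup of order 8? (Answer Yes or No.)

8 does not divide |G| = 12, so by Lagrange no subgroup of order 8 exists.

No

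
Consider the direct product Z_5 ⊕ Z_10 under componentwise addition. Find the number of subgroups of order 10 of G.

|G| = 50 and 10 | 50, so subgroups of order 10 are possible by Lagrange.
The subgroups of order 10 are: {(0,0), (0,1), (0,2), (0,3), (0,4), (0,5), (0,6), (0,7), (0,8), (0,9)}; {(0,0), (0,5), (1,0), (1,5), (2,0), (2,5), (3,0), (3,5), (4,0), (4,5)}; {(0,0), (0,5), (1,1), (1,6), (2,2), (2,7), (3,3), (3,8), (4,4), (4,9)}; {(0,0), (0,5), (1,2), (1,7), (2,4), (2,9), (3,1), (3,6), (4,3), (4,8)}; … (6 in all).
So G has 6 subgroups of order 10.

6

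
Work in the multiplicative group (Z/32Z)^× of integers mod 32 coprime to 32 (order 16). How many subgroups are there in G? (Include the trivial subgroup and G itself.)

|G| = 16, so by Lagrange every subgroup order divides 16. Divisors: 1, 2, 4, 8, 16.
Subgroups by order — order 1: 1; order 2: 3; order 4: 3; order 8: 3; order 16: 1.
Total: 1 + 3 + 3 + 3 + 1 = 11.

11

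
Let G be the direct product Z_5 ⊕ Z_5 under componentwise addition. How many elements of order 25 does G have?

An element (a,b) has order lcm(ord(a), ord(b)); count pairs with lcm equal to 25.
Enumerating gives 0 such elements.

0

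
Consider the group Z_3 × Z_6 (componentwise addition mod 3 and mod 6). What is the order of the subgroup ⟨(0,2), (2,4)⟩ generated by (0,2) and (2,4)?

9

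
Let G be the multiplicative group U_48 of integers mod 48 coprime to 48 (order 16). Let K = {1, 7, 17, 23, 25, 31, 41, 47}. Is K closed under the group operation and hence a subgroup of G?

Yes

|K| = 8 divides |G| = 16, consistent with Lagrange.
K contains the identity, every element's inverse is in K, and K is closed under ·: it is a subgroup.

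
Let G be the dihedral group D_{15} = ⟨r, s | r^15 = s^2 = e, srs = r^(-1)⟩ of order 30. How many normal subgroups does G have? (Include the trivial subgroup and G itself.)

5

G has 28 subgroups. Checking conjugation-invariance by order — order 1: 1/1 normal; order 2: 0/15 normal; order 3: 1/1 normal; order 5: 1/1 normal; order 6: 0/5 normal; order 10: 0/3 normal; order 15: 1/1 normal; order 30: 1/1 normal.
Total normal subgroups: 5.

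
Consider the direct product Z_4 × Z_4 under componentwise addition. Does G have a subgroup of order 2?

Yes

2 | 16. A subgroup of order 2 is {(0,0), (0,2)}.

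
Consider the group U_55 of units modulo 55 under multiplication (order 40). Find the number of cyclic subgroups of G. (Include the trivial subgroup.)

12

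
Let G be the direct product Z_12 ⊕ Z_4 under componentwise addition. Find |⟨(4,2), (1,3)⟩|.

|⟨(4,2)⟩| = 6 and |⟨(1,3)⟩| = 12, so |H| is a multiple of lcm(6, 12) = 12 and divides |G| = 48.
Closing under the operation: H = {(0,0), (0,2), (1,1), (1,3), (2,0), (2,2), (3,1), (3,3), (4,0), (4,2), (5,1), (5,3), (6,0), (6,2), (7,1), (7,3), (8,0), (8,2), (9,1), (9,3), (10,0), (10,2), (11,1), (11,3)}, so |H| = 24.

24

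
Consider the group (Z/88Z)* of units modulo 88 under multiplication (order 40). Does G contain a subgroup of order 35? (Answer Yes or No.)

No

35 does not divide |G| = 40, so by Lagrange no subgroup of order 35 exists.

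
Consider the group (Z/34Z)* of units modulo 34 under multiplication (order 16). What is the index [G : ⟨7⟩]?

|⟨7⟩| = 16 and |G| = 16.
By Lagrange, [G : H] = |G|/|H| = 16/16 = 1.

1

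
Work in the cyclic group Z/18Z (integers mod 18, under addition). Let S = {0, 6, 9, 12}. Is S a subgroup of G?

No

|S| = 4 does not divide |G| = 18, so by Lagrange S is not a subgroup.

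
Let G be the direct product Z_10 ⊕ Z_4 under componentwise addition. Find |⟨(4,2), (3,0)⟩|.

20

|⟨(4,2)⟩| = 10 and |⟨(3,0)⟩| = 10, so |H| is a multiple of lcm(10, 10) = 10 and divides |G| = 40.
Closing under the operation: H = {(0,0), (0,2), (1,0), (1,2), (2,0), (2,2), (3,0), (3,2), (4,0), (4,2), (5,0), (5,2), (6,0), (6,2), (7,0), (7,2), (8,0), (8,2), (9,0), (9,2)}, so |H| = 20.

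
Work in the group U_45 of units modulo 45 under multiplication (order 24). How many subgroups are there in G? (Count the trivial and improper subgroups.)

|G| = 24, so by Lagrange every subgroup order divides 24. Divisors: 1, 2, 3, 4, 6, 8, 12, 24.
Subgroups by order — order 1: 1; order 2: 3; order 3: 1; order 4: 3; order 6: 3; order 8: 1; order 12: 3; order 24: 1.
Total: 1 + 3 + 1 + 3 + 3 + 1 + 3 + 1 = 16.

16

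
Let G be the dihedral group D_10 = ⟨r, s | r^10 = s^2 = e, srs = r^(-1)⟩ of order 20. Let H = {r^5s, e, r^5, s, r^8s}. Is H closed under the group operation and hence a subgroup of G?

No

Closure fails: s · r^8s = r^2 ∉ H. So H is not a subgroup.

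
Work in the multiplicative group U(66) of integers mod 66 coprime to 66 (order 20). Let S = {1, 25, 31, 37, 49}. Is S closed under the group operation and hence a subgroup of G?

Yes

|S| = 5 divides |G| = 20, consistent with Lagrange.
S contains the identity, every element's inverse is in S, and S is closed under ·: it is a subgroup.
In fact S = ⟨49⟩.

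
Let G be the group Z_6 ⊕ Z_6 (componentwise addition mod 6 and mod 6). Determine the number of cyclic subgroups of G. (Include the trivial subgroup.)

20

Group the elements of G by the cyclic subgroup they generate; each cyclic subgroup of order d accounts for φ(d) elements.
Cyclic subgroups by order — order 1: 1; order 2: 3; order 3: 4; order 6: 12.
Total: 20.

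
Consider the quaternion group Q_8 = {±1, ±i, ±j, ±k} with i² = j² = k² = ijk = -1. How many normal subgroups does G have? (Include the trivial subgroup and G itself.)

6

G has 6 subgroups. Checking conjugation-invariance by order — order 1: 1/1 normal; order 2: 1/1 normal; order 4: 3/3 normal; order 8: 1/1 normal.
Total normal subgroups: 6.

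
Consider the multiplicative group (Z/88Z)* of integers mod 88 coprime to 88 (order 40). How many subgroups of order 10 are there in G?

|G| = 40 and 10 | 40, so subgroups of order 10 are possible by Lagrange.
The subgroups of order 10 are: {1, 9, 13, 21, 25, 29, 49, 61, 81, 85}; {1, 9, 15, 23, 25, 31, 47, 49, 71, 81}; {1, 9, 17, 25, 41, 49, 57, 65, 73, 81}; {1, 9, 19, 25, 35, 43, 49, 51, 81, 83}; … (7 in all).
So G has 7 subgroups of order 10.

7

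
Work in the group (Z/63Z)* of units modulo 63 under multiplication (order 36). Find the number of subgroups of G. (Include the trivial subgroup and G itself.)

30

|G| = 36, so by Lagrange every subgroup order divides 36. Divisors: 1, 2, 3, 4, 6, 9, 12, 18, 36.
Subgroups by order — order 1: 1; order 2: 3; order 3: 4; order 4: 1; order 6: 12; order 9: 1; order 12: 4; order 18: 3; order 36: 1.
Total: 1 + 3 + 4 + 1 + 12 + 1 + 4 + 3 + 1 = 30.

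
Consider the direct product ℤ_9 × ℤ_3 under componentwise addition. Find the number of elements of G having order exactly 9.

18

An element (a,b) has order lcm(ord(a), ord(b)); count pairs with lcm equal to 9.
Enumerating gives 18 such elements.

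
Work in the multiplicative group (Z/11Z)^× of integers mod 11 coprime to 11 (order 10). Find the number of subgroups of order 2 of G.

|G| = 10 and 2 | 10, so subgroups of order 2 are possible by Lagrange.
The subgroups of order 2 are: {1, 10}.
So G has 1 subgroup of order 2.

1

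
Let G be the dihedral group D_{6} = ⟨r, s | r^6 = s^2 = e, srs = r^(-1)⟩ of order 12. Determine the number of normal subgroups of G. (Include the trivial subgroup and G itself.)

G has 16 subgroups. Checking conjugation-invariance by order — order 1: 1/1 normal; order 2: 1/7 normal; order 3: 1/1 normal; order 4: 0/3 normal; order 6: 3/3 normal; order 12: 1/1 normal.
Total normal subgroups: 7.

7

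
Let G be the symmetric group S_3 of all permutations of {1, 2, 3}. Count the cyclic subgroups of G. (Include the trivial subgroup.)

5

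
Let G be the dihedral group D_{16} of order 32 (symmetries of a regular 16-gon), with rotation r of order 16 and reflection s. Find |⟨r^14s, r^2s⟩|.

8

|⟨r^14s⟩| = 2 and |⟨r^2s⟩| = 2, so |H| is a multiple of lcm(2, 2) = 2 and divides |G| = 32.
Closing under the operation: H = {e, r^4, r^8, r^12, r^2s, r^6s, r^10s, r^14s}, so |H| = 8.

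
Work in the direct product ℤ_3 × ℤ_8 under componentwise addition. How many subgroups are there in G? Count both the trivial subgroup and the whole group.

|G| = 24, so by Lagrange every subgroup order divides 24. Divisors: 1, 2, 3, 4, 6, 8, 12, 24.
Subgroups by order — order 1: 1; order 2: 1; order 3: 1; order 4: 1; order 6: 1; order 8: 1; order 12: 1; order 24: 1.
Total: 1 + 1 + 1 + 1 + 1 + 1 + 1 + 1 = 8.

8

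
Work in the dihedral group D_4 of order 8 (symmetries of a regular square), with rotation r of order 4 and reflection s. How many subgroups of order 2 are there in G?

5

|G| = 8 and 2 | 8, so subgroups of order 2 are possible by Lagrange.
The subgroups of order 2 are: {e, r^2}; {e, r^2s}; {e, r^3s}; {e, rs}; … (5 in all).
So G has 5 subgroups of order 2.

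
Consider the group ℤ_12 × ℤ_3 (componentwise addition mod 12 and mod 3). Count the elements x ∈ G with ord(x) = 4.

2

An element (a,b) has order lcm(ord(a), ord(b)); count pairs with lcm equal to 4.
Enumerating gives 2 such elements.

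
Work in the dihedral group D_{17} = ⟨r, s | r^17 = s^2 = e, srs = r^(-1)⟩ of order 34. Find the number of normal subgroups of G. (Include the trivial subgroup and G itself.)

3

G has 20 subgroups. Checking conjugation-invariance by order — order 1: 1/1 normal; order 2: 0/17 normal; order 17: 1/1 normal; order 34: 1/1 normal.
Total normal subgroups: 3.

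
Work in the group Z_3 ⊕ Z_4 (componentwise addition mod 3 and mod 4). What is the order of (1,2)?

6

The order of (1,2) in Z_3 × Z_4 is lcm(ord(1) in Z_3, ord(2) in Z_4).
ord(1) = 3 and ord(2) = 2, so |⟨(1,2)⟩| = lcm(3, 2) = 6.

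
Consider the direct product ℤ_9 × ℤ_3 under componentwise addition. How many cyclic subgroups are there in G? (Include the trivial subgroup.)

Group the elements of G by the cyclic subgroup they generate; each cyclic subgroup of order d accounts for φ(d) elements.
Cyclic subgroups by order — order 1: 1; order 3: 4; order 9: 3.
Total: 8.

8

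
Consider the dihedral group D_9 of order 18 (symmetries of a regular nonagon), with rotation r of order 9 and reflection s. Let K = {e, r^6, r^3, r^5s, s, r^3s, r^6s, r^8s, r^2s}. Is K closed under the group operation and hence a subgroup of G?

No

Closure fails: s · r^2s = r^7 ∉ K. So K is not a subgroup.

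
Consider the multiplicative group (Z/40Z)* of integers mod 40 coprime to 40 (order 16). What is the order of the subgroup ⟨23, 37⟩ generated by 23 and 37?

8

|⟨23⟩| = 4 and |⟨37⟩| = 4, so |H| is a multiple of lcm(4, 4) = 4 and divides |G| = 16.
Closing under the operation: H = {1, 7, 9, 11, 13, 19, 23, 37}, so |H| = 8.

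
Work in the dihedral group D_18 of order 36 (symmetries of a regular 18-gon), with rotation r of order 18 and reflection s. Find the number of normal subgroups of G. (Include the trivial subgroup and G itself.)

G has 45 subgroups. Checking conjugation-invariance by order — order 1: 1/1 normal; order 2: 1/19 normal; order 3: 1/1 normal; order 4: 0/9 normal; order 6: 1/7 normal; order 9: 1/1 normal; order 12: 0/3 normal; order 18: 3/3 normal; order 36: 1/1 normal.
Total normal subgroups: 9.

9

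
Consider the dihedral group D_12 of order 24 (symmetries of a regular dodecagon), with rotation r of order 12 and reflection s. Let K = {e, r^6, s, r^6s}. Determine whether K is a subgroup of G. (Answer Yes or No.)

Yes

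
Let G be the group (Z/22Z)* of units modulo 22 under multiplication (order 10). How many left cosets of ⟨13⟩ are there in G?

|⟨13⟩| = 10 and |G| = 10.
By Lagrange, [G : H] = |G|/|H| = 10/10 = 1.

1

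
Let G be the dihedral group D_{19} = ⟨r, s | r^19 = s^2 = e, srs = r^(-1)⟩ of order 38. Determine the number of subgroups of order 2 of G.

|G| = 38 and 2 | 38, so subgroups of order 2 are possible by Lagrange.
The subgroups of order 2 are: {e, r^10s}; {e, r^11s}; {e, r^12s}; {e, r^13s}; … (19 in all).
So G has 19 subgroups of order 2.

19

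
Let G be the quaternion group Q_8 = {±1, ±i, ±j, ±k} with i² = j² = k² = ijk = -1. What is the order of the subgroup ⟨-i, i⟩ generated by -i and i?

|⟨-i⟩| = 4 and |⟨i⟩| = 4, so |H| is a multiple of lcm(4, 4) = 4 and divides |G| = 8.
Closing under the operation: H = {1, -1, i, -i}, so |H| = 4.

4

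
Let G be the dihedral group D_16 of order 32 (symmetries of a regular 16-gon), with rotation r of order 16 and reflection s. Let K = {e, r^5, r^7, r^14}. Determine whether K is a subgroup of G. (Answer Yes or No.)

r^7 ∈ K but its inverse r^9 ∉ K, so K is not a subgroup.

No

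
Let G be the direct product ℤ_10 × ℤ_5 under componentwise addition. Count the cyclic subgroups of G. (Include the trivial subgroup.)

14

Each element a generates a cyclic subgroup ⟨a⟩; distinct elements may generate the same one (a cyclic group of order d has φ(d) generators).
Cyclic subgroups by order — order 1: 1; order 2: 1; order 5: 6; order 10: 6.
Total: 14.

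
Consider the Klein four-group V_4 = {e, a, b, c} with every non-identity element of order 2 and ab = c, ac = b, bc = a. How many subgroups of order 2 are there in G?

|G| = 4 and 2 | 4, so subgroups of order 2 are possible by Lagrange.
The subgroups of order 2 are: {e, a}; {e, b}; {e, c}.
So G has 3 subgroups of order 2.

3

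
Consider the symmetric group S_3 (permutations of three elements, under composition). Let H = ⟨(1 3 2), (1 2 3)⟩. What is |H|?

|⟨(1 3 2)⟩| = 3 and |⟨(1 2 3)⟩| = 3, so |H| is a multiple of lcm(3, 3) = 3 and divides |G| = 6.
Closing under the operation: H = {e, (1 2 3), (1 3 2)}, so |H| = 3.

3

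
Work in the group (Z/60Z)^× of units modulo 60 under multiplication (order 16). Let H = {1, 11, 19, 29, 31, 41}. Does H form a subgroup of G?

No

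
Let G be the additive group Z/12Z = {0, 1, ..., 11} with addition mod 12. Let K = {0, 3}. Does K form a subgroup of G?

No

3 ∈ K but its inverse 9 ∉ K, so K is not a subgroup.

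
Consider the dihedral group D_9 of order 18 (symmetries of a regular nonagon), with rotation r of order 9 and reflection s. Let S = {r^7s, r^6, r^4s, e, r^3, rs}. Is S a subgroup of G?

|S| = 6 divides |G| = 18, consistent with Lagrange.
S contains the identity, every element's inverse is in S, and S is closed under ·: it is a subgroup.

Yes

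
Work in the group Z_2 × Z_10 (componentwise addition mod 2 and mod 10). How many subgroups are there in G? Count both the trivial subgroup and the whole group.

10

|G| = 20, so by Lagrange every subgroup order divides 20. Divisors: 1, 2, 4, 5, 10, 20.
Subgroups by order — order 1: 1; order 2: 3; order 4: 1; order 5: 1; order 10: 3; order 20: 1.
Total: 1 + 3 + 1 + 1 + 3 + 1 = 10.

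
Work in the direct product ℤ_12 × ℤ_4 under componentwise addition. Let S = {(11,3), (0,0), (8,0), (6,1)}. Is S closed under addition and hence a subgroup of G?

No

(6,1) ∈ S but its inverse (6,3) ∉ S, so S is not a subgroup.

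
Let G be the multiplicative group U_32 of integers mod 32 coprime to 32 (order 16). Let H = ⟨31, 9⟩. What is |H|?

|⟨31⟩| = 2 and |⟨9⟩| = 4, so |H| is a multiple of lcm(2, 4) = 4 and divides |G| = 16.
Closing under the operation: H = {1, 7, 9, 15, 17, 23, 25, 31}, so |H| = 8.

8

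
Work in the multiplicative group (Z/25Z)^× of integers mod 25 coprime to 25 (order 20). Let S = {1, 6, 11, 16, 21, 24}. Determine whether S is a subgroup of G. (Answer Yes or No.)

No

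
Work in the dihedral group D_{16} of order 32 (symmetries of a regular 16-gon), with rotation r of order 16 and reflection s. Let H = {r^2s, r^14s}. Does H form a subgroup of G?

No

The identity e ∉ H, so H is not a subgroup.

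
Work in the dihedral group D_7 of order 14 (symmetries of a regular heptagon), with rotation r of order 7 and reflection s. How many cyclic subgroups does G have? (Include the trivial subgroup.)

9

Each element a generates a cyclic subgroup ⟨a⟩; distinct elements may generate the same one (a cyclic group of order d has φ(d) generators).
Cyclic subgroups by order — order 1: 1; order 2: 7; order 7: 1.
Total: 9.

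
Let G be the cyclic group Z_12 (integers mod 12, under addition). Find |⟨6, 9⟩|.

4

|⟨6⟩| = 2 and |⟨9⟩| = 4, so |H| is a multiple of lcm(2, 4) = 4 and divides |G| = 12.
Closing under the operation: H = {0, 3, 6, 9}, so |H| = 4.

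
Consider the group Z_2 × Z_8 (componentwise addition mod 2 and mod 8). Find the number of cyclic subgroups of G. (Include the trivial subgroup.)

A cyclic subgroup of order d is generated by each of its φ(d) elements of order d, so the cyclic subgroups of order d number (#elements of order d)/φ(d).
Cyclic subgroups by order — order 1: 1; order 2: 3; order 4: 2; order 8: 2.
Total: 8.

8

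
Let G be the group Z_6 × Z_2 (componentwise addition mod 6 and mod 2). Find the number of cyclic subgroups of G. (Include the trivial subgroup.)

8

Each element a generates a cyclic subgroup ⟨a⟩; distinct elements may generate the same one (a cyclic group of order d has φ(d) generators).
Cyclic subgroups by order — order 1: 1; order 2: 3; order 3: 1; order 6: 3.
Total: 8.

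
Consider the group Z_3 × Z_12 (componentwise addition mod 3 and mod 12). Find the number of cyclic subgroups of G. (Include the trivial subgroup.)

15

A cyclic subgroup of order d is generated by each of its φ(d) elements of order d, so the cyclic subgroups of order d number (#elements of order d)/φ(d).
Cyclic subgroups by order — order 1: 1; order 2: 1; order 3: 4; order 4: 1; order 6: 4; order 12: 4.
Total: 15.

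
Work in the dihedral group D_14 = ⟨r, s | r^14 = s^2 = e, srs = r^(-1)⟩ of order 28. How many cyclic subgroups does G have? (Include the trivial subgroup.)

Each element a generates a cyclic subgroup ⟨a⟩; distinct elements may generate the same one (a cyclic group of order d has φ(d) generators).
Cyclic subgroups by order — order 1: 1; order 2: 15; order 7: 1; order 14: 1.
Total: 18.

18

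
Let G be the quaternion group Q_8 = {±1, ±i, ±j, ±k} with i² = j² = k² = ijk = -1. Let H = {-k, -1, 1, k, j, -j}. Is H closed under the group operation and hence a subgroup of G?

No

|H| = 6 does not divide |G| = 8, so by Lagrange H is not a subgroup.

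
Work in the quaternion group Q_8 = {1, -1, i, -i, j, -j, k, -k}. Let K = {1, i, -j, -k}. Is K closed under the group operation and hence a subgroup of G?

No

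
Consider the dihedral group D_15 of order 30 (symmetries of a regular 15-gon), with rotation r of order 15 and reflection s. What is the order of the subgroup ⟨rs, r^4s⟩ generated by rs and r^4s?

|⟨rs⟩| = 2 and |⟨r^4s⟩| = 2, so |H| is a multiple of lcm(2, 2) = 2 and divides |G| = 30.
Closing under the operation: H = {e, r^3, r^6, r^9, r^12, rs, r^4s, r^7s, r^10s, r^13s}, so |H| = 10.

10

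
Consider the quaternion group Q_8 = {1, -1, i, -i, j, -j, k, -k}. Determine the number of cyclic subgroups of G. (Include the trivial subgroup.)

5

Each element a generates a cyclic subgroup ⟨a⟩; distinct elements may generate the same one (a cyclic group of order d has φ(d) generators).
Cyclic subgroups by order — order 1: 1; order 2: 1; order 4: 3.
Total: 5.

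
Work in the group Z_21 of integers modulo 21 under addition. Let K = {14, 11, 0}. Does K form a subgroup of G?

No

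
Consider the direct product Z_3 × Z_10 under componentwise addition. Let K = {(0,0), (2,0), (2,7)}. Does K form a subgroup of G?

No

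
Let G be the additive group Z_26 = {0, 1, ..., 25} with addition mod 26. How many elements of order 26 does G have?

In a cyclic group of order 26, the number of elements of order d (for d | 26) is φ(d).
φ(26) = 12.

12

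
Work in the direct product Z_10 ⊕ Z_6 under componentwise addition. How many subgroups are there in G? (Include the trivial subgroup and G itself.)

|G| = 60, so by Lagrange every subgroup order divides 60. Divisors: 1, 2, 3, 4, 5, 6, 10, 12, 15, 20, 30, 60.
Subgroups by order — order 1: 1; order 2: 3; order 3: 1; order 4: 1; order 5: 1; order 6: 3; order 10: 3; order 12: 1; order 15: 1; order 20: 1; order 30: 3; order 60: 1.
Total: 1 + 3 + 1 + 1 + 1 + 3 + 3 + 1 + 1 + 1 + 3 + 1 = 20.

20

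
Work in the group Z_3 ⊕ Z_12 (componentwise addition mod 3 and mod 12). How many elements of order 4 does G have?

An element (a,b) has order lcm(ord(a), ord(b)); count pairs with lcm equal to 4.
Enumerating gives 2 such elements.

2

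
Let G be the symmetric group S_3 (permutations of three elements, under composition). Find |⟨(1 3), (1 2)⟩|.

6

|⟨(1 3)⟩| = 2 and |⟨(1 2)⟩| = 2, so |H| is a multiple of lcm(2, 2) = 2 and divides |G| = 6.
Closing {(1 3), (1 2)} under the group operation gives all of G, so |H| = 6.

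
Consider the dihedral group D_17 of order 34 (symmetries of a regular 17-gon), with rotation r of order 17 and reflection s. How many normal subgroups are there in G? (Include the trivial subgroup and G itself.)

G has 20 subgroups. Checking conjugation-invariance by order — order 1: 1/1 normal; order 2: 0/17 normal; order 17: 1/1 normal; order 34: 1/1 normal.
Total normal subgroups: 3.

3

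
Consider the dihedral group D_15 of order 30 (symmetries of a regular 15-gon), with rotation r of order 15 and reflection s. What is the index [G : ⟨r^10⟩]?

10

|⟨r^10⟩| = 3 and |G| = 30.
By Lagrange, [G : H] = |G|/|H| = 30/3 = 10.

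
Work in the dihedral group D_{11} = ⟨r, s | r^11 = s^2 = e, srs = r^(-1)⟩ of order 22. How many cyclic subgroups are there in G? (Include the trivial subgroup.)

13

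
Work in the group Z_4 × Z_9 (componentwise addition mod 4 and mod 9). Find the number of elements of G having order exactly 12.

An element (a,b) has order lcm(ord(a), ord(b)); count pairs with lcm equal to 12.
Enumerating gives 4 such elements.

4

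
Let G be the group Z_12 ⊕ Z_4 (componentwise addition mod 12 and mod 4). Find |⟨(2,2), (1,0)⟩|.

24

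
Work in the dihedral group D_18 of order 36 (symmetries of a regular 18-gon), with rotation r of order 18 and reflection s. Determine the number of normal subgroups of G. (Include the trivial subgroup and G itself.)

9

G has 45 subgroups. Checking conjugation-invariance by order — order 1: 1/1 normal; order 2: 1/19 normal; order 3: 1/1 normal; order 4: 0/9 normal; order 6: 1/7 normal; order 9: 1/1 normal; order 12: 0/3 normal; order 18: 3/3 normal; order 36: 1/1 normal.
Total normal subgroups: 9.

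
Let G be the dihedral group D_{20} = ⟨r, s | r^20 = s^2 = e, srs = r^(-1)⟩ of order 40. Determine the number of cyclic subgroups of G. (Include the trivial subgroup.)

26

Group the elements of G by the cyclic subgroup they generate; each cyclic subgroup of order d accounts for φ(d) elements.
Cyclic subgroups by order — order 1: 1; order 2: 21; order 4: 1; order 5: 1; order 10: 1; order 20: 1.
Total: 26.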